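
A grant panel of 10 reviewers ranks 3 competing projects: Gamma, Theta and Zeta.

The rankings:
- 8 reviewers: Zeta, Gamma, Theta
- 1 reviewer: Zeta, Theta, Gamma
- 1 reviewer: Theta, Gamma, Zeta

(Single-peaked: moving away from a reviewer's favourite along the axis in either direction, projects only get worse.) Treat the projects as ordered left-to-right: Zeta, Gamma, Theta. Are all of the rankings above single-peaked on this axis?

no

Axis positions: Zeta=1, Gamma=2, Theta=3.
Type 1 (peak Zeta at position 1): ranking walks positions 1-2-3, expanding outward from the peak — single-peaked.
Type 2: ranking walks positions 1-3-2; Theta is ranked above Gamma even though Gamma lies between Theta and the peak Zeta on the axis — preferences dip and rise again. Not single-peaked.
Type 3 (peak Theta at position 3): ranking walks positions 3-2-1, expanding outward from the peak — single-peaked.
Type 2 violates single-peakedness, so the profile is not single-peaked on this axis.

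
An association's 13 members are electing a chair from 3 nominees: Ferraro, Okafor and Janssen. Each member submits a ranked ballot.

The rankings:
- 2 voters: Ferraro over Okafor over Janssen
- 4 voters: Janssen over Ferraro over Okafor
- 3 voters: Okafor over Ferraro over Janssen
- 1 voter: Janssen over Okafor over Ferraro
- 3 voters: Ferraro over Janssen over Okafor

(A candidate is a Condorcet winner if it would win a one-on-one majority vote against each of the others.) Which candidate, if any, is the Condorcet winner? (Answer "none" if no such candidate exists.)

Ferraro

Head-to-head results (13 voters):
Ferraro–Okafor: Ferraro 9–4.
Ferraro vs Janssen: Ferraro, 8–5.
Okafor vs Janssen: Janssen, 8–5.
Only Ferraro has no losses; Ferraro is the Condorcet winner.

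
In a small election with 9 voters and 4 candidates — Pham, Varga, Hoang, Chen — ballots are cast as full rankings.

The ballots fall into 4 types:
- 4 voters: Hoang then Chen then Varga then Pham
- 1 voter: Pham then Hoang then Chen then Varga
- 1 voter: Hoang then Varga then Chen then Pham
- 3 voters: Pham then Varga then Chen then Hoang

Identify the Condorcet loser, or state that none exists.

Pham

Head-to-head results (9 voters):
Pham vs Varga: Varga wins 5–4.
Pham vs Hoang: Pham is ranked higher on 1+3 = 4 ballots, Hoang on 5. Hoang wins 5–4.
Pham vs Chen: 4 to 5, Chen.
Varga vs Hoang: Varga preferred on 3 ballots; Hoang wins 6–3.
Varga vs Chen: Chen wins 5–4.
Hoang vs Chen: Hoang preferred on 4+1+1 = 6 ballots; Hoang wins 6–3.
Pham loses to every other candidate — it is the Condorcet loser.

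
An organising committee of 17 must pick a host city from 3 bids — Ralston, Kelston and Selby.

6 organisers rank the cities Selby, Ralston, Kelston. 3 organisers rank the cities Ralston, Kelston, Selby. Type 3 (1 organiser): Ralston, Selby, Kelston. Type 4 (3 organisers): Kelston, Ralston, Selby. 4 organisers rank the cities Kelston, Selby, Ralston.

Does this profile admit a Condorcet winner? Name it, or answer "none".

Head-to-head results (17 organisers):
Ralston vs Kelston: Ralston, 10–7.
Ralston–Selby: Selby 10–7.
Kelston–Selby: Kelston 10–7.
No city is unbeaten: Ralston loses to Selby; Kelston loses to Ralston; Selby loses to Kelston. In particular Ralston → Kelston → Selby → Ralston is a majority cycle — no Condorcet winner exists.

none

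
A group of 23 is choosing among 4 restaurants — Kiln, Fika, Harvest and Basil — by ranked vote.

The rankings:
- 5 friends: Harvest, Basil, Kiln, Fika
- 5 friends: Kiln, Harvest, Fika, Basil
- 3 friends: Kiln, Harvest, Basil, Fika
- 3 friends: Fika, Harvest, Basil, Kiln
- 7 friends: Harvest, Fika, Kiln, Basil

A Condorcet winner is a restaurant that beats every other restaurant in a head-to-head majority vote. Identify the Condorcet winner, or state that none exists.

Head-to-head results (23 friends):
Kiln vs Fika: 5+5+3 = 13 for Kiln, 10 for Fika — Kiln by 13–10.
Kiln vs Harvest: Kiln preferred on 5+3 = 8 ballots; Harvest wins 15–8.
Kiln vs Basil: Kiln preferred on 5+3+7 = 15 ballots; Kiln wins 15–8.
Fika vs Harvest: 3 to 20, Harvest.
Fika vs Basil: 5+3+7 = 15 for Fika, 8 for Basil — Fika by 15–8.
Harvest vs Basil: 5+5+3+3+7 = 23 for Harvest, 0 for Basil — Harvest by 23–0.
Harvest beats each of Kiln, Fika, Basil — Harvest is the Condorcet winner.

Harvest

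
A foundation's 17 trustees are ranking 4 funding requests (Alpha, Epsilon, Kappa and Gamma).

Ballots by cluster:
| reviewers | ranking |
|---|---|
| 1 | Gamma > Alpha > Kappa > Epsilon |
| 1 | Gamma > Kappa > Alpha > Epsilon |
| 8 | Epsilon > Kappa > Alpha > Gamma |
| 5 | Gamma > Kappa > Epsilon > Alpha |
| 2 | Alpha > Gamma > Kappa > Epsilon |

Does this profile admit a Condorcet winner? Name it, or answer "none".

none

Head-to-head results (17 reviewers):
Alpha vs Epsilon: Alpha preferred on 1+1+2 = 4 ballots; Epsilon wins 13–4.
Alpha vs Kappa: Alpha preferred on 1+2 = 3 ballots; Kappa wins 14–3.
Alpha vs Gamma: Alpha is ranked higher on 8+2 = 10 ballots, Gamma on 7. Alpha wins 10–7.
Epsilon vs Kappa: Epsilon preferred on 8 ballots; Kappa wins 9–8.
Epsilon vs Gamma: Epsilon preferred on 8 ballots; Gamma wins 9–8.
Kappa vs Gamma: 8 for Kappa, 9 for Gamma — Gamma by 9–8.
Every project loses at least once (Alpha loses to Epsilon; Epsilon loses to Kappa; Kappa loses to Gamma; Gamma loses to Alpha). The majority relation contains the cycle Alpha beats Gamma beats Epsilon beats Alpha, so there is no Condorcet winner.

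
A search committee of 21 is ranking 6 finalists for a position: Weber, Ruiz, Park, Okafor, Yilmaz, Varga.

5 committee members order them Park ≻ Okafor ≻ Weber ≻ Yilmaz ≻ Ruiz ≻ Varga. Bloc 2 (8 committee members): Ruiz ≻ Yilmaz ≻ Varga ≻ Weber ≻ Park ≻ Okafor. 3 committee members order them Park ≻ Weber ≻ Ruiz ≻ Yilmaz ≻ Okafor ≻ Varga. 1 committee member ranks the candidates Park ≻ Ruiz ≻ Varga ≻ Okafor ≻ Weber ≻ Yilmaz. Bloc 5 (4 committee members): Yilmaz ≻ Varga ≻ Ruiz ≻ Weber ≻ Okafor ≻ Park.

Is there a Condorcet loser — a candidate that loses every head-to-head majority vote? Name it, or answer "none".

Head-to-head results (21 committee members):
Weber vs Ruiz: 8 to 13, Ruiz.
Weber vs Park: 12 to 9, Weber.
Weber vs Okafor: 15 to 6, Weber.
Weber vs Yilmaz: 5+3+1 = 9 for Weber, 12 for Yilmaz — Yilmaz by 12–9.
Weber vs Varga: Varga wins 13–8.
Ruiz vs Park: Ruiz is ranked higher on 8+4 = 12 ballots, Park on 9. Ruiz wins 12–9.
Ruiz vs Okafor: Ruiz preferred on 8+3+1+4 = 16 ballots; Ruiz wins 16–5.
Ruiz vs Yilmaz: 8+3+1 = 12 for Ruiz, 9 for Yilmaz — Ruiz by 12–9.
Ruiz vs Varga: Ruiz preferred on 5+8+3+1 = 17 ballots; Ruiz wins 17–4.
Park vs Okafor: 17 to 4, Park.
Park–Yilmaz: Yilmaz 12–9.
Park vs Varga: Varga, 12–9.
Okafor vs Yilmaz: Yilmaz, 15–6.
Okafor–Varga: Varga 13–8.
Yilmaz vs Varga: 20 to 1, Yilmaz.
Only Okafor has no wins; Okafor is the Condorcet loser.

Okafor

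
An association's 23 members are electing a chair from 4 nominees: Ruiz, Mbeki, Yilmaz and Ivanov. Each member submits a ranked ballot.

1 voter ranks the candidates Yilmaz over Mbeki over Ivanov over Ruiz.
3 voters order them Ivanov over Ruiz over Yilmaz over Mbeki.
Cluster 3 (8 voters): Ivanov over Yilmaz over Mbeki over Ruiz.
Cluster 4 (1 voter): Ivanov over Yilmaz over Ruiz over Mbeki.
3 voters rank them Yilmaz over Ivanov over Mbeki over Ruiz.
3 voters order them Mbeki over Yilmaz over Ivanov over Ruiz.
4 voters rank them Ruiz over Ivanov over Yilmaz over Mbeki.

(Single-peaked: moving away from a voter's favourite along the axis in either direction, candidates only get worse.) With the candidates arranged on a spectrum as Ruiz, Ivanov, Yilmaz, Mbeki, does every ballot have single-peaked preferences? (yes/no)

yes

Axis positions: Ruiz=1, Ivanov=2, Yilmaz=3, Mbeki=4.
Cluster 1 (peak Yilmaz at position 3): ranking walks positions 3-4-2-1, expanding outward from the peak — single-peaked.
Cluster 2 (peak Ivanov at position 2): ranking walks positions 2-1-3-4, expanding outward from the peak — single-peaked.
Cluster 3 (peak Ivanov at position 2): ranking walks positions 2-3-4-1, expanding outward from the peak — single-peaked.
Cluster 4 (peak Ivanov at position 2): ranking walks positions 2-3-1-4, expanding outward from the peak — single-peaked.
Cluster 5 (peak Yilmaz at position 3): ranking walks positions 3-2-4-1, expanding outward from the peak — single-peaked.
Cluster 6 (peak Mbeki at position 4): ranking walks positions 4-3-2-1, expanding outward from the peak — single-peaked.
Cluster 7 (peak Ruiz at position 1): ranking walks positions 1-2-3-4, expanding outward from the peak — single-peaked.
Every ranking is single-peaked on this axis.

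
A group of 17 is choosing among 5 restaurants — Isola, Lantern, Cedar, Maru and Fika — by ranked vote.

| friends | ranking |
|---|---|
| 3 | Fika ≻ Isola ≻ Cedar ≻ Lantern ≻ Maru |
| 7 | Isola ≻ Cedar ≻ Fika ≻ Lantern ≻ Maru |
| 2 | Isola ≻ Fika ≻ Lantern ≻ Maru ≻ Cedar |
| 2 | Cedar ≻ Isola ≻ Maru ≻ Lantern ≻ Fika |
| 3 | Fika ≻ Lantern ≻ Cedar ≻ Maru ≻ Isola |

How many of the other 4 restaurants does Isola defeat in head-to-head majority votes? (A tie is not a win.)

4

Isola against each rival (17 friends):
Isola vs Lantern: Isola, 14–3.
Isola–Cedar: Isola 12–5.
Isola vs Maru: Isola, 14–3.
Isola vs Fika: Isola is ranked higher on 7+2+2 = 11 ballots, Fika on 6. Isola wins 11–6.
Isola beats Lantern, Cedar, Maru, Fika — 4 pairwise wins.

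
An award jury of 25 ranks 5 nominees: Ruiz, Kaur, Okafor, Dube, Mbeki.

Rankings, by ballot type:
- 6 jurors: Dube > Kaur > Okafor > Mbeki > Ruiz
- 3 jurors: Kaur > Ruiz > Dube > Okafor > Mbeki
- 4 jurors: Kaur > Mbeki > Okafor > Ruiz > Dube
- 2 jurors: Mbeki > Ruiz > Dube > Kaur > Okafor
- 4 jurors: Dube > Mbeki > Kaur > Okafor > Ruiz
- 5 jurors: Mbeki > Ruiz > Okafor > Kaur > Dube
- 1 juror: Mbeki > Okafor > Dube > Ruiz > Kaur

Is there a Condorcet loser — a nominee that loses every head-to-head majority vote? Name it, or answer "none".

Head-to-head results (25 jurors):
Ruiz vs Kaur: 8 to 17, Kaur.
Ruiz vs Okafor: Okafor wins 15–10.
Ruiz–Dube: Ruiz 14–11.
Ruiz vs Mbeki: Mbeki, 22–3.
Kaur vs Okafor: Kaur, 19–6.
Kaur–Dube: Dube 13–12.
Kaur vs Mbeki: Kaur is ranked higher on 6+3+4 = 13 ballots, Mbeki on 12. Kaur wins 13–12.
Okafor vs Dube: Dube, 15–10.
Okafor vs Mbeki: Okafor preferred on 6+3 = 9 ballots; Mbeki wins 16–9.
Dube–Mbeki: Dube 13–12.
Every nominee wins at least one matchup (Ruiz beats Dube; Kaur beats Ruiz; Okafor beats Ruiz; Dube beats Kaur; Mbeki beats Ruiz), so there is no Condorcet loser.

none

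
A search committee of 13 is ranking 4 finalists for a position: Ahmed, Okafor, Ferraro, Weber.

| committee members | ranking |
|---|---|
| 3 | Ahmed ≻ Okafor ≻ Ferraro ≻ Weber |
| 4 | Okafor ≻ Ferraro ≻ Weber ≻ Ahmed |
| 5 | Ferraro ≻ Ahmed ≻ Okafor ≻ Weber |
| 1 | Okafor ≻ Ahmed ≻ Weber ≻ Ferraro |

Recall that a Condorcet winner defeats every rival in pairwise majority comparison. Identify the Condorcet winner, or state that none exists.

Pairwise majorities:
Ahmed vs Okafor: Ahmed wins 8–5.
Ahmed vs Ferraro: Ahmed preferred on 3+1 = 4 ballots; Ferraro wins 9–4.
Ahmed–Weber: Ahmed 9–4.
Okafor vs Ferraro: Okafor is ranked higher on 3+4+1 = 8 ballots, Ferraro on 5. Okafor wins 8–5.
Okafor–Weber: Okafor 13–0.
Ferraro–Weber: Ferraro 12–1.
No candidate is unbeaten: Ahmed loses to Ferraro; Okafor loses to Ahmed; Ferraro loses to Okafor; Weber loses to Ahmed. In particular Ahmed → Okafor → Ferraro → Ahmed is a majority cycle — no Condorcet winner exists.

none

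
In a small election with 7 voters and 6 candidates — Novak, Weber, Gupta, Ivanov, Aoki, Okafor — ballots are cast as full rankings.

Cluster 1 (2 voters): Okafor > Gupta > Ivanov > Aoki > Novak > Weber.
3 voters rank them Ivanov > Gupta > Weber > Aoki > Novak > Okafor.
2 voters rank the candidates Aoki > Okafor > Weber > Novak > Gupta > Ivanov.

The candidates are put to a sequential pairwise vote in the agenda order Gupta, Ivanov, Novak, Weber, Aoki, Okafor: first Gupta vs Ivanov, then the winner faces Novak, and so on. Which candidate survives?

Okafor

Round 1: Gupta vs Ivanov — 4–3, Gupta advances.
Round 2: Gupta vs Novak — 5–2, Gupta advances.
Round 3: Gupta vs Weber — 5–2, Gupta advances.
Round 4: Gupta vs Aoki — 5–2, Gupta advances.
Round 5: Gupta vs Okafor — 3–4, Okafor advances.
The agenda winner is Okafor.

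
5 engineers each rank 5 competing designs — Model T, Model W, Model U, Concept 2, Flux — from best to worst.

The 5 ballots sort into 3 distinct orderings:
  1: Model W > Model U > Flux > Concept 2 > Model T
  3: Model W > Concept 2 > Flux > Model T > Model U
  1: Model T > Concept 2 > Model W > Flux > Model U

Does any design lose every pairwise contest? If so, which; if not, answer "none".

Pairwise majorities:
Model T vs Model W: 1 for Model T, 4 for Model W — Model W by 4–1.
Model T vs Model U: Model T is ranked higher on 3+1 = 4 ballots, Model U on 1. Model T wins 4–1.
Model T vs Concept 2: Concept 2 wins 4–1.
Model T vs Flux: Model T preferred on 1 ballot; Flux wins 4–1.
Model W vs Model U: 1+3+1 = 5 for Model W, 0 for Model U — Model W by 5–0.
Model W–Concept 2: Model W 4–1.
Model W vs Flux: Model W is ranked higher on 1+3+1 = 5 ballots, Flux on 0. Model W wins 5–0.
Model U–Concept 2: Concept 2 4–1.
Model U vs Flux: Flux wins 4–1.
Concept 2 vs Flux: 4 to 1, Concept 2.
Only Model U has no wins; Model U is the Condorcet loser.

Model U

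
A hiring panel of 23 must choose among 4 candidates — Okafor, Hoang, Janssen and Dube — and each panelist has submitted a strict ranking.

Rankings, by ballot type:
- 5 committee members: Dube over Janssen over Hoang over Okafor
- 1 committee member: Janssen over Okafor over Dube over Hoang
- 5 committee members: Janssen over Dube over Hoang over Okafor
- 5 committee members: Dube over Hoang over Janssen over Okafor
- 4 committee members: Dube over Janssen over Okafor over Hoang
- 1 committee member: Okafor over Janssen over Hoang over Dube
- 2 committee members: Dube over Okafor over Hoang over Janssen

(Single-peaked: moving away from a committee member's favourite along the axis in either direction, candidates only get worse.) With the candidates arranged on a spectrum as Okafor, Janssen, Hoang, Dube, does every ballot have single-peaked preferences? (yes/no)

Axis positions: Okafor=1, Janssen=2, Hoang=3, Dube=4.
Ballot type 1: ranking walks positions 4-2-3-1; Janssen is ranked above Hoang even though Hoang lies between Janssen and the peak Dube on the axis — preferences dip and rise again. Not single-peaked.
Ballot type 2: ranking walks positions 2-1-4-3; Dube is ranked above Hoang even though Hoang lies between Dube and the peak Janssen on the axis — preferences dip and rise again. Not single-peaked.
Ballot type 3: ranking walks positions 2-4-3-1; Dube is ranked above Hoang even though Hoang lies between Dube and the peak Janssen on the axis — preferences dip and rise again. Not single-peaked.
Ballot type 4 (peak Dube at position 4): ranking walks positions 4-3-2-1, expanding outward from the peak — single-peaked.
Ballot type 5: ranking walks positions 4-2-1-3; Janssen is ranked above Hoang even though Hoang lies between Janssen and the peak Dube on the axis — preferences dip and rise again. Not single-peaked.
Ballot type 6 (peak Okafor at position 1): ranking walks positions 1-2-3-4, expanding outward from the peak — single-peaked.
Ballot type 7: ranking walks positions 4-1-3-2; Okafor is ranked above Hoang even though Hoang lies between Okafor and the peak Dube on the axis — preferences dip and rise again. Not single-peaked.
Ballot type 1 violates single-peakedness, so the profile is not single-peaked on this axis.

no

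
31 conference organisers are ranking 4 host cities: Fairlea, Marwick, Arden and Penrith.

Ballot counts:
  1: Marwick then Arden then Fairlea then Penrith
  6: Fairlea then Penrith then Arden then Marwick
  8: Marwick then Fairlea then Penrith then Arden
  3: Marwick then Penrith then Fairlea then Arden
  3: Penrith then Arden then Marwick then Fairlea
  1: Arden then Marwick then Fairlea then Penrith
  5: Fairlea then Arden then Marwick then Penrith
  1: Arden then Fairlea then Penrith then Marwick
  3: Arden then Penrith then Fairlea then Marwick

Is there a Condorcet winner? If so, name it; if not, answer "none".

none

Check each pair by majority over 31 ballots:
Fairlea vs Marwick: Marwick, 16–15.
Fairlea–Arden: Fairlea 22–9.
Fairlea vs Penrith: Fairlea wins 22–9.
Marwick vs Arden: Arden, 19–12.
Marwick vs Penrith: Marwick wins 18–13.
Arden vs Penrith: Penrith, 20–11.
Every city loses at least once (Fairlea loses to Marwick; Marwick loses to Arden; Arden loses to Fairlea; Penrith loses to Fairlea). The majority relation contains the cycle Fairlea > Arden > Marwick > Fairlea, so there is no Condorcet winner.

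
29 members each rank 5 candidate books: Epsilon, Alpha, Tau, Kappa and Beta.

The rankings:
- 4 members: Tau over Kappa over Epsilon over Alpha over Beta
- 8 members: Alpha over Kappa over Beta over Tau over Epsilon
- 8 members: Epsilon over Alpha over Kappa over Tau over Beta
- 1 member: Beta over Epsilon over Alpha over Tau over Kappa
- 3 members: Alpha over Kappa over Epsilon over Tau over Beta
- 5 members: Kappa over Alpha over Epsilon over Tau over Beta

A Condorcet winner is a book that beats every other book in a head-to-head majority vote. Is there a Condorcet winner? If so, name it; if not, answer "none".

Head-to-head results (29 members):
Epsilon vs Alpha: Epsilon preferred on 4+8+1 = 13 ballots; Alpha wins 16–13.
Epsilon–Tau: Epsilon 17–12.
Epsilon–Kappa: Kappa 20–9.
Epsilon vs Beta: Epsilon is ranked higher on 4+8+3+5 = 20 ballots, Beta on 9. Epsilon wins 20–9.
Alpha vs Tau: 8+8+1+3+5 = 25 for Alpha, 4 for Tau — Alpha by 25–4.
Alpha vs Kappa: Alpha preferred on 8+8+1+3 = 20 ballots; Alpha wins 20–9.
Alpha vs Beta: Alpha, 28–1.
Tau vs Kappa: 4+1 = 5 for Tau, 24 for Kappa — Kappa by 24–5.
Tau vs Beta: 20 to 9, Tau.
Kappa vs Beta: 4+8+8+3+5 = 28 for Kappa, 1 for Beta — Kappa by 28–1.
Alpha beats each of Epsilon, Tau, Kappa, Beta — Alpha is the Condorcet winner.

Alpha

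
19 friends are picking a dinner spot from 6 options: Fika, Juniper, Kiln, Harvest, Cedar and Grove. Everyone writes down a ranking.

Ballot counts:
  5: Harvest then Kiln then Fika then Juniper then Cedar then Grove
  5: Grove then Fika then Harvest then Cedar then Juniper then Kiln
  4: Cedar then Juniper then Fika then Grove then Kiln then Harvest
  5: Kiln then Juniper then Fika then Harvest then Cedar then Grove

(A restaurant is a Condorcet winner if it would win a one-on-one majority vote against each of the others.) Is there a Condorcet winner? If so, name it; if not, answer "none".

none

Check each pair by majority over 19 ballots:
Fika–Juniper: Fika 10–9.
Fika vs Kiln: Kiln, 10–9.
Fika–Harvest: Fika 14–5.
Fika vs Cedar: Fika wins 15–4.
Fika vs Grove: Fika wins 14–5.
Juniper vs Kiln: Kiln wins 10–9.
Juniper vs Harvest: Harvest, 10–9.
Juniper–Cedar: Juniper 10–9.
Juniper vs Grove: Juniper wins 14–5.
Kiln–Harvest: Harvest 10–9.
Kiln vs Cedar: Kiln, 10–9.
Kiln–Grove: Kiln 10–9.
Harvest vs Cedar: Harvest, 15–4.
Harvest vs Grove: Harvest, 10–9.
Cedar–Grove: Cedar 14–5.
Each restaurant drops at least one matchup (Fika loses to Kiln; Juniper loses to Fika; Kiln loses to Harvest; Harvest loses to Fika; Cedar loses to Fika; Grove loses to Fika); the cycle Fika beats Harvest beats Kiln beats Fika rules out a Condorcet winner.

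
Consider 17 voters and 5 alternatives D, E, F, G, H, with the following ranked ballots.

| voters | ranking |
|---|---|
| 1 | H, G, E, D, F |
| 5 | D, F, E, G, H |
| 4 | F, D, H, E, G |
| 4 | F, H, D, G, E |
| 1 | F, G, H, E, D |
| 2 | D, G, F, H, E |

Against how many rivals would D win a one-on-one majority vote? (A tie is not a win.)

D against each rival (17 voters):
D vs E: D is ranked higher on 5+4+4+2 = 15 ballots, E on 2. D wins 15–2.
D vs F: F, 9–8.
D vs G: D wins 15–2.
D vs H: D, 11–6.
D beats E, G, H; loses to F — 3 pairwise wins.

3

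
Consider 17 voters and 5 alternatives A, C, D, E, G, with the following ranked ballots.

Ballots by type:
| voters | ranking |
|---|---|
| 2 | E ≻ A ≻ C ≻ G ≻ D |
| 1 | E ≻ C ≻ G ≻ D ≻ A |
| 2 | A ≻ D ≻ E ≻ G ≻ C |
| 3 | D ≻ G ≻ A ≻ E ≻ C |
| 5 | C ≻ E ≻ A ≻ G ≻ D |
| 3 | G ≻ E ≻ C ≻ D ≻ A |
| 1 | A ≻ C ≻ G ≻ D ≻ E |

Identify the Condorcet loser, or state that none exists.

D

Head-to-head results (17 voters):
A vs C: C wins 9–8.
A vs D: A is ranked higher on 2+2+5+1 = 10 ballots, D on 7. A wins 10–7.
A vs E: A preferred on 2+3+1 = 6 ballots; E wins 11–6.
A vs G: A preferred on 2+2+5+1 = 10 ballots; A wins 10–7.
C vs D: 12 to 5, C.
C vs E: E wins 11–6.
C–G: C 9–8.
D vs E: 6 to 11, E.
D vs G: D is ranked higher on 2+3 = 5 ballots, G on 12. G wins 12–5.
E vs G: E is ranked higher on 2+1+2+5 = 10 ballots, G on 7. E wins 10–7.
Only D has no wins; D is the Condorcet loser.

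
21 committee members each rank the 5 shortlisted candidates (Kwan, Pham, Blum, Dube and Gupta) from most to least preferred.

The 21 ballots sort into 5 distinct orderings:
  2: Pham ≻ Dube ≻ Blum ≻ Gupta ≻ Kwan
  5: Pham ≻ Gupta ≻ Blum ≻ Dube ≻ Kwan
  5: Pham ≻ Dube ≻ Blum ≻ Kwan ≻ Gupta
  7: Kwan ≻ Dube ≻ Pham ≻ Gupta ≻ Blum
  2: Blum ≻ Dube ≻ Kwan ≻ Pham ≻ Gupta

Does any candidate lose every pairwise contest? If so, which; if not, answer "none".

none

Head-to-head results (21 committee members):
Kwan vs Pham: Kwan is ranked higher on 7+2 = 9 ballots, Pham on 12. Pham wins 12–9.
Kwan vs Blum: 7 for Kwan, 14 for Blum — Blum by 14–7.
Kwan vs Dube: Dube, 14–7.
Kwan–Gupta: Kwan 14–7.
Pham vs Blum: Pham wins 19–2.
Pham–Dube: Pham 12–9.
Pham vs Gupta: Pham is ranked higher on 2+5+5+7+2 = 21 ballots, Gupta on 0. Pham wins 21–0.
Blum–Dube: Dube 14–7.
Blum vs Gupta: 9 to 12, Gupta.
Dube–Gupta: Dube 16–5.
No candidate is winless: Kwan beats Gupta; Pham beats Kwan; Blum beats Kwan; Dube beats Kwan; Gupta beats Blum. There is no Condorcet loser.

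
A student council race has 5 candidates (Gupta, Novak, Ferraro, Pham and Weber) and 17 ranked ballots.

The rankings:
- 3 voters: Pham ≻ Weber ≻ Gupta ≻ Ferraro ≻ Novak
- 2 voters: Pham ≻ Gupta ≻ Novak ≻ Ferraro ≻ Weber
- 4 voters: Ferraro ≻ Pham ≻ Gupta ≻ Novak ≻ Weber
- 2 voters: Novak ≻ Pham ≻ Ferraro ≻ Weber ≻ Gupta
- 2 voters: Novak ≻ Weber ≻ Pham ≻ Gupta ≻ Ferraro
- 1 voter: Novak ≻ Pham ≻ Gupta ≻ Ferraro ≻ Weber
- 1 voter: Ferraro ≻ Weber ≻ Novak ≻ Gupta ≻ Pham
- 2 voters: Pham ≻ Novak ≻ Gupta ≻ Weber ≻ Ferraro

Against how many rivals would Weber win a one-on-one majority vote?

Weber against each rival (17 voters):
Weber–Gupta: Gupta 9–8.
Weber–Novak: Novak 13–4.
Weber vs Ferraro: 3+2+2 = 7 for Weber, 10 for Ferraro — Ferraro by 10–7.
Weber vs Pham: 2+1 = 3 for Weber, 14 for Pham — Pham by 14–3.
Weber beats no one; loses to Gupta, Novak, Ferraro, Pham — 0 pairwise wins.

0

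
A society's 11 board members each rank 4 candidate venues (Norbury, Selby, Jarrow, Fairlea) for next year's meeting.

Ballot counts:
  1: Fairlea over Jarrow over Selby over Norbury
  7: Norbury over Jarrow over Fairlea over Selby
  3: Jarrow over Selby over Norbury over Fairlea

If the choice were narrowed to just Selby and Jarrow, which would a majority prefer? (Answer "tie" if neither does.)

Jarrow

No ballot ranks Selby above Jarrow: 0.
Ballots ranking Jarrow above Selby: 11 − 0 = 11.
Jarrow wins the head-to-head 11–0.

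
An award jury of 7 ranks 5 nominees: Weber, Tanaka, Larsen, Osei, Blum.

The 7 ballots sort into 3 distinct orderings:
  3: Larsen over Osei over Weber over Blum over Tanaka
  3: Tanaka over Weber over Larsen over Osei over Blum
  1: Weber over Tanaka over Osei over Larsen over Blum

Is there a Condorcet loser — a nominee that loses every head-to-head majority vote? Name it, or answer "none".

Head-to-head results (7 jurors):
Weber vs Tanaka: Weber wins 4–3.
Weber–Larsen: Weber 4–3.
Weber vs Osei: Weber is ranked higher on 3+1 = 4 ballots, Osei on 3. Weber wins 4–3.
Weber vs Blum: Weber, 7–0.
Tanaka vs Larsen: Tanaka, 4–3.
Tanaka vs Osei: 4 to 3, Tanaka.
Tanaka vs Blum: Tanaka is ranked higher on 3+1 = 4 ballots, Blum on 3. Tanaka wins 4–3.
Larsen–Osei: Larsen 6–1.
Larsen vs Blum: 3+3+1 = 7 for Larsen, 0 for Blum — Larsen by 7–0.
Osei vs Blum: 7 to 0, Osei.
Only Blum has no wins; Blum is the Condorcet loser.

Blum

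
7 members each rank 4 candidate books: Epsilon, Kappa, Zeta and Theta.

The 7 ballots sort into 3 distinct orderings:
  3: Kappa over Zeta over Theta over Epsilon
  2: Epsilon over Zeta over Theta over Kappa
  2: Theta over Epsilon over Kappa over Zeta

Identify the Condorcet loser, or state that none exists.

none

Pairwise majorities:
Epsilon vs Kappa: 4 to 3, Epsilon.
Epsilon vs Zeta: Epsilon, 4–3.
Epsilon vs Theta: 2 to 5, Theta.
Kappa vs Zeta: Kappa wins 5–2.
Kappa vs Theta: Kappa preferred on 3 ballots; Theta wins 4–3.
Zeta vs Theta: Zeta, 5–2.
No book is winless: Epsilon beats Kappa; Kappa beats Zeta; Zeta beats Theta; Theta beats Epsilon. There is no Condorcet loser.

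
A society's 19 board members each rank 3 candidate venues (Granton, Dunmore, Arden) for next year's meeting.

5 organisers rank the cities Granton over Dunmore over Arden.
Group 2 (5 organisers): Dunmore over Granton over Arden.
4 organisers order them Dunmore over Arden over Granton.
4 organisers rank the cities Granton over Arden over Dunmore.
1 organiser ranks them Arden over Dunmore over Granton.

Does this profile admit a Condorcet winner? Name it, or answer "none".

Head-to-head results (19 organisers):
Granton vs Dunmore: Dunmore wins 10–9.
Granton vs Arden: Granton, 14–5.
Dunmore–Arden: Dunmore 14–5.
Dunmore wins every pairwise contest, so Dunmore is the Condorcet winner.

Dunmore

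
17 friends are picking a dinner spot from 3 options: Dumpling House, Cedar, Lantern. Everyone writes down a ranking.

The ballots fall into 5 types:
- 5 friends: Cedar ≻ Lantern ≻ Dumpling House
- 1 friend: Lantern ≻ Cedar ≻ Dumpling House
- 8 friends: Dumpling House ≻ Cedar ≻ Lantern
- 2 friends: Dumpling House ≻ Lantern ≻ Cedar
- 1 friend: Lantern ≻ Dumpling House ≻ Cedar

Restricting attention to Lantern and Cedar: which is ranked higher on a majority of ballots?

Cedar

Ballots ranking Lantern above Cedar: 1 + 2 + 1 = 4.
Ballots ranking Cedar above Lantern: 17 − 4 = 13.
Cedar wins the head-to-head 13–4.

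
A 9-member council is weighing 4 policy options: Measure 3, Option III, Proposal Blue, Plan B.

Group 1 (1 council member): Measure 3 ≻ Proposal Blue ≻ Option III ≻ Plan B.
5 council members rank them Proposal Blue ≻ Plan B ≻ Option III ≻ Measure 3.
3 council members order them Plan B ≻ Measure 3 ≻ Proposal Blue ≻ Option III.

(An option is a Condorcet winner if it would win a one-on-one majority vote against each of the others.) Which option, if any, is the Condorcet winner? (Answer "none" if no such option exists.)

Proposal Blue

Head-to-head results (9 council members):
Measure 3 vs Option III: 1+3 = 4 for Measure 3, 5 for Option III — Option III by 5–4.
Measure 3 vs Proposal Blue: Measure 3 is ranked higher on 1+3 = 4 ballots, Proposal Blue on 5. Proposal Blue wins 5–4.
Measure 3 vs Plan B: Measure 3 preferred on 1 ballot; Plan B wins 8–1.
Option III vs Proposal Blue: 0 to 9, Proposal Blue.
Option III vs Plan B: 1 for Option III, 8 for Plan B — Plan B by 8–1.
Proposal Blue vs Plan B: 6 to 3, Proposal Blue.
Proposal Blue beats each of Measure 3, Option III, Plan B — Proposal Blue is the Condorcet winner.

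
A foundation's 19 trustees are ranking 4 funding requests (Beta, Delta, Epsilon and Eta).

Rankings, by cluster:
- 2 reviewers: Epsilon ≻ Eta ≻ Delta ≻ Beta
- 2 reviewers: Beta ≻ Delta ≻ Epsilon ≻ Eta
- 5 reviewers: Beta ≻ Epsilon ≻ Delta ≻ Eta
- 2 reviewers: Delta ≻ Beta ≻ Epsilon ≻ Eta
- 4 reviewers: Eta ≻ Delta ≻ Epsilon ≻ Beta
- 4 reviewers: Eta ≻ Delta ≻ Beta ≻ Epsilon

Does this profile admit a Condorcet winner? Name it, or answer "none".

none

Pairwise majorities:
Beta vs Delta: Beta preferred on 2+5 = 7 ballots; Delta wins 12–7.
Beta vs Epsilon: 2+5+2+4 = 13 for Beta, 6 for Epsilon — Beta by 13–6.
Beta vs Eta: Beta is ranked higher on 2+5+2 = 9 ballots, Eta on 10. Eta wins 10–9.
Delta vs Epsilon: Delta preferred on 2+2+4+4 = 12 ballots; Delta wins 12–7.
Delta vs Eta: 9 to 10, Eta.
Epsilon vs Eta: Epsilon preferred on 2+2+5+2 = 11 ballots; Epsilon wins 11–8.
Each project drops at least one matchup (Beta loses to Delta; Delta loses to Eta; Epsilon loses to Beta; Eta loses to Epsilon); the cycle Beta beats Epsilon beats Eta beats Beta rules out a Condorcet winner.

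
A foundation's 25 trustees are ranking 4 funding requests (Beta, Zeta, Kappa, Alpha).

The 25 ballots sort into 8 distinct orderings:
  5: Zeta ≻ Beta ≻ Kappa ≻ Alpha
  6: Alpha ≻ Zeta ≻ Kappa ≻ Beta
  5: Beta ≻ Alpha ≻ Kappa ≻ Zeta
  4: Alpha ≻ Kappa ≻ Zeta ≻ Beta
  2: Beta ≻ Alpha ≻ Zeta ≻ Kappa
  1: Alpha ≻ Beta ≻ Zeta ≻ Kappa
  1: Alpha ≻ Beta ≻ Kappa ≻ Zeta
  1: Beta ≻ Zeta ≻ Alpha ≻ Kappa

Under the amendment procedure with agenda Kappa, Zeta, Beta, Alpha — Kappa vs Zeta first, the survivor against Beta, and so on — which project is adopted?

Alpha

Round 1: Kappa vs Zeta — 10–15, Zeta advances.
Round 2: Zeta vs Beta — 15–10, Zeta advances.
Round 3: Zeta vs Alpha — 6–19, Alpha advances.
The agenda winner is Alpha.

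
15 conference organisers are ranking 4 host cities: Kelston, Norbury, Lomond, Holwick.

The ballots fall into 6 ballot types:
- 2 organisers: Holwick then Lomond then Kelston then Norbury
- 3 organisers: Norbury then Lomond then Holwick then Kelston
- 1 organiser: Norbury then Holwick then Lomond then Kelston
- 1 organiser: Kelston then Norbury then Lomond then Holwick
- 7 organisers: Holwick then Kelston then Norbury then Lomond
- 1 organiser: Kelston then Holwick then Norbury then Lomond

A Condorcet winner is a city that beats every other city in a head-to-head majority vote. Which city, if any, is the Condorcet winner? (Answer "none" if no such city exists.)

Pairwise majorities:
Kelston vs Norbury: 11 to 4, Kelston.
Kelston vs Lomond: Kelston is ranked higher on 1+7+1 = 9 ballots, Lomond on 6. Kelston wins 9–6.
Kelston vs Holwick: Kelston is ranked higher on 1+1 = 2 ballots, Holwick on 13. Holwick wins 13–2.
Norbury vs Lomond: 3+1+1+7+1 = 13 for Norbury, 2 for Lomond — Norbury by 13–2.
Norbury vs Holwick: 3+1+1 = 5 for Norbury, 10 for Holwick — Holwick by 10–5.
Lomond vs Holwick: 3+1 = 4 for Lomond, 11 for Holwick — Holwick by 11–4.
Holwick defeats every rival head-to-head and is the Condorcet winner.

Holwick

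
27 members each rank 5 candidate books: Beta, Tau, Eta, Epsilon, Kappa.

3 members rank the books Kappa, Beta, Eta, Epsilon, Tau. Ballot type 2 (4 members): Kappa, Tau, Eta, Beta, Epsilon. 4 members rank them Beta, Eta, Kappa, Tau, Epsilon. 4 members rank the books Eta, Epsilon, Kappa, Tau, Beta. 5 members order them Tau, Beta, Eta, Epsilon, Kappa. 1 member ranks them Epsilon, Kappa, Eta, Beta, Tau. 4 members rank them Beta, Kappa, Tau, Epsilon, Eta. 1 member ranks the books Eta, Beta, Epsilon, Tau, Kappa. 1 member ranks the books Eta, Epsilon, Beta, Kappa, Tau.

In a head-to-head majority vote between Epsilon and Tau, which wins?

Ballots ranking Epsilon above Tau: 3 + 4 + 1 + 1 + 1 = 10.
Ballots ranking Tau above Epsilon: 27 − 10 = 17.
Tau wins the head-to-head 17–10.

Tau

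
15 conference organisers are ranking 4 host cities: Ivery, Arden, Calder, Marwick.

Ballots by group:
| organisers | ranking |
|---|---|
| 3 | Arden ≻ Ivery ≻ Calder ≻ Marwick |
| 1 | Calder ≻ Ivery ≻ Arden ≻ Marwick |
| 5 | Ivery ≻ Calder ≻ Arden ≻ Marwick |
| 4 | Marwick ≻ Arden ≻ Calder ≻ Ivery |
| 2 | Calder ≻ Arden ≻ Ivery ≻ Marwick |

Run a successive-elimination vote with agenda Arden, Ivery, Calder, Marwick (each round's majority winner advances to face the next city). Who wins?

Round 1: Arden vs Ivery — 9–6, Arden advances.
Round 2: Arden vs Calder — 7–8, Calder advances.
Round 3: Calder vs Marwick — 11–4, Calder advances.
Calder survives the agenda.

Calder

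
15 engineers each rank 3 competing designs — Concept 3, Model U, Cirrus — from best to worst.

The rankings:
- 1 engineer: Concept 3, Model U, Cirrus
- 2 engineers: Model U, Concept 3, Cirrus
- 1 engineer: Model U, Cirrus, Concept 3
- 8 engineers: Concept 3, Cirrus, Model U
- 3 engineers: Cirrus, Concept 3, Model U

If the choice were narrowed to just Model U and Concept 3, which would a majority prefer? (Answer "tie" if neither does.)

Ballots ranking Model U above Concept 3: 2 + 1 = 3.
Ballots ranking Concept 3 above Model U: 15 − 3 = 12.
Concept 3 wins the head-to-head 12–3.

Concept 3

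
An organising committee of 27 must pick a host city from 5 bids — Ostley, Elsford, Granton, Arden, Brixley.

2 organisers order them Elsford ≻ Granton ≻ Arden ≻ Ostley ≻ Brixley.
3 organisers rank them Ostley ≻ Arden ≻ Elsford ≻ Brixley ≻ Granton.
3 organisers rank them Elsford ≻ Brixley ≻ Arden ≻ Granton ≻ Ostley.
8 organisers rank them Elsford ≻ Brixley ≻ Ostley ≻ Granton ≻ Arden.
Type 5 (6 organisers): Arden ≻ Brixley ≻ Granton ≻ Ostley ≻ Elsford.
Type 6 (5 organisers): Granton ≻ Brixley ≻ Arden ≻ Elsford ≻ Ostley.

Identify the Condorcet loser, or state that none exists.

Ostley

Head-to-head results (27 organisers):
Ostley–Elsford: Elsford 18–9.
Ostley vs Granton: Granton, 16–11.
Ostley vs Arden: Ostley is ranked higher on 3+8 = 11 ballots, Arden on 16. Arden wins 16–11.
Ostley vs Brixley: Brixley, 22–5.
Elsford–Granton: Elsford 16–11.
Elsford vs Arden: Elsford preferred on 2+3+8 = 13 ballots; Arden wins 14–13.
Elsford–Brixley: Elsford 16–11.
Granton–Arden: Granton 15–12.
Granton vs Brixley: 7 to 20, Brixley.
Arden vs Brixley: Arden is ranked higher on 2+3+6 = 11 ballots, Brixley on 16. Brixley wins 16–11.
Only Ostley has no wins; Ostley is the Condorcet loser.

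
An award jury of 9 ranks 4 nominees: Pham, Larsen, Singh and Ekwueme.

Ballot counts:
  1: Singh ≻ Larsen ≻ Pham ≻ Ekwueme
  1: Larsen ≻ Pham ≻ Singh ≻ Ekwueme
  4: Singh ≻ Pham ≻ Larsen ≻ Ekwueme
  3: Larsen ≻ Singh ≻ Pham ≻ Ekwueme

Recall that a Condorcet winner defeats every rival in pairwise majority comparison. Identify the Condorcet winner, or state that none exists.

Pairwise majorities:
Pham vs Larsen: Larsen, 5–4.
Pham vs Singh: Singh, 8–1.
Pham–Ekwueme: Pham 9–0.
Larsen vs Singh: Singh wins 5–4.
Larsen vs Ekwueme: Larsen, 9–0.
Singh vs Ekwueme: Singh preferred on 1+1+4+3 = 9 ballots; Singh wins 9–0.
Singh wins every pairwise contest, so Singh is the Condorcet winner.

Singh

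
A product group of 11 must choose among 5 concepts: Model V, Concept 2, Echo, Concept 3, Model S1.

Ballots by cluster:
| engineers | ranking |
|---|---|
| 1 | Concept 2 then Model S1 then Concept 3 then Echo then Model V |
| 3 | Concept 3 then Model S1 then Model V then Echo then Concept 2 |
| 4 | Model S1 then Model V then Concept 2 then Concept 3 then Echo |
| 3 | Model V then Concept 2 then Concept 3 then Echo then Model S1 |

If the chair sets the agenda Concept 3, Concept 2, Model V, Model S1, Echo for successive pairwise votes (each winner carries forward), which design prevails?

Round 1: Concept 3 vs Concept 2 — 3–8, Concept 2 advances.
Round 2: Concept 2 vs Model V — 1–10, Model V advances.
Round 3: Model V vs Model S1 — 3–8, Model S1 advances.
Round 4: Model S1 vs Echo — 8–3, Model S1 advances.
The agenda winner is Model S1.

Model S1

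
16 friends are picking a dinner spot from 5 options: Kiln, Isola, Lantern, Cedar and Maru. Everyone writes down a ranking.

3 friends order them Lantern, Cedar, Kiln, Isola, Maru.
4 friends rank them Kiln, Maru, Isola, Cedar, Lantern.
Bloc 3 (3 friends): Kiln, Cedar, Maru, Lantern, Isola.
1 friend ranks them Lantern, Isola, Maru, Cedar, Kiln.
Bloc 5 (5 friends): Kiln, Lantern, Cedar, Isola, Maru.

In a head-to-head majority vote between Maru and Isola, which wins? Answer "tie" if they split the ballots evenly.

Ballots ranking Maru above Isola: 4 + 3 = 7.
Ballots ranking Isola above Maru: 16 − 7 = 9.
Isola wins the head-to-head 9–7.

Isola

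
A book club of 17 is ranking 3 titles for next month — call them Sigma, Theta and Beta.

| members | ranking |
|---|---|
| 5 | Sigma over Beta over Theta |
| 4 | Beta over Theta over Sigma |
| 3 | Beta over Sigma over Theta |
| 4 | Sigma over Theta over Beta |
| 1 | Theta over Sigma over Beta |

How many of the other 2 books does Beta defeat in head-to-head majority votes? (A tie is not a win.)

Beta against each rival (17 members):
Beta vs Sigma: 4+3 = 7 for Beta, 10 for Sigma — Sigma by 10–7.
Beta vs Theta: Beta wins 12–5.
Beta beats Theta; loses to Sigma — 1 pairwise win.

1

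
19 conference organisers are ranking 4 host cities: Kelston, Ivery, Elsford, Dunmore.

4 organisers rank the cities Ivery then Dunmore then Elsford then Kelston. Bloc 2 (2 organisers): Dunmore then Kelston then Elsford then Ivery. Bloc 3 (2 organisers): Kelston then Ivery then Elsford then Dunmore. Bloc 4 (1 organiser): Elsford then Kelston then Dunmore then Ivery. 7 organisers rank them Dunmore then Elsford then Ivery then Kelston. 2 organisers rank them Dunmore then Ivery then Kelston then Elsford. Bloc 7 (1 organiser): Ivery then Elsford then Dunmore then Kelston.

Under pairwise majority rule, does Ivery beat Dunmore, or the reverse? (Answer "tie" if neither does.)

Ballots ranking Ivery above Dunmore: 4 + 2 + 1 = 7.
Ballots ranking Dunmore above Ivery: 19 − 7 = 12.
Dunmore wins the head-to-head 12–7.

Dunmore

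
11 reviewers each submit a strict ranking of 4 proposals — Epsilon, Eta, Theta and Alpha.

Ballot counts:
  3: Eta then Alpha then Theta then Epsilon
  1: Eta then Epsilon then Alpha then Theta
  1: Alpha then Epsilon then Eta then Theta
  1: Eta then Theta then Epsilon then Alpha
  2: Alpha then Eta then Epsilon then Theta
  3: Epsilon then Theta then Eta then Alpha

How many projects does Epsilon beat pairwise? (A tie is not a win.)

1

Epsilon against each rival (11 reviewers):
Epsilon–Eta: Eta 7–4.
Epsilon vs Theta: Epsilon wins 7–4.
Epsilon vs Alpha: Alpha wins 6–5.
Epsilon beats Theta; loses to Eta, Alpha — 1 pairwise win.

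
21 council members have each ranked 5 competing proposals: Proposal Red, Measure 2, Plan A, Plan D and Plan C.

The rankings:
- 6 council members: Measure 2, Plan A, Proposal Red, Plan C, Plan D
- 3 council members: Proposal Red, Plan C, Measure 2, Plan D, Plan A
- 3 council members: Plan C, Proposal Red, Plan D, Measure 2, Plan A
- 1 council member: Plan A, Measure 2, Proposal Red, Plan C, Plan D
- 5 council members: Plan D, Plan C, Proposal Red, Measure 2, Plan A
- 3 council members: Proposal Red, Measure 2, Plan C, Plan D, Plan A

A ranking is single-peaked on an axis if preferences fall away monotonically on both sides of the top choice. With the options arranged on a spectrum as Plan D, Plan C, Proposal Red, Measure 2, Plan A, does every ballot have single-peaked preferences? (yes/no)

yes

Axis positions: Plan D=1, Plan C=2, Proposal Red=3, Measure 2=4, Plan A=5.
Group 1 (peak Measure 2 at position 4): ranking walks positions 4-5-3-2-1, expanding outward from the peak — single-peaked.
Group 2 (peak Proposal Red at position 3): ranking walks positions 3-2-4-1-5, expanding outward from the peak — single-peaked.
Group 3 (peak Plan C at position 2): ranking walks positions 2-3-1-4-5, expanding outward from the peak — single-peaked.
Group 4 (peak Plan A at position 5): ranking walks positions 5-4-3-2-1, expanding outward from the peak — single-peaked.
Group 5 (peak Plan D at position 1): ranking walks positions 1-2-3-4-5, expanding outward from the peak — single-peaked.
Group 6 (peak Proposal Red at position 3): ranking walks positions 3-4-2-1-5, expanding outward from the peak — single-peaked.
Every ranking is single-peaked on this axis.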